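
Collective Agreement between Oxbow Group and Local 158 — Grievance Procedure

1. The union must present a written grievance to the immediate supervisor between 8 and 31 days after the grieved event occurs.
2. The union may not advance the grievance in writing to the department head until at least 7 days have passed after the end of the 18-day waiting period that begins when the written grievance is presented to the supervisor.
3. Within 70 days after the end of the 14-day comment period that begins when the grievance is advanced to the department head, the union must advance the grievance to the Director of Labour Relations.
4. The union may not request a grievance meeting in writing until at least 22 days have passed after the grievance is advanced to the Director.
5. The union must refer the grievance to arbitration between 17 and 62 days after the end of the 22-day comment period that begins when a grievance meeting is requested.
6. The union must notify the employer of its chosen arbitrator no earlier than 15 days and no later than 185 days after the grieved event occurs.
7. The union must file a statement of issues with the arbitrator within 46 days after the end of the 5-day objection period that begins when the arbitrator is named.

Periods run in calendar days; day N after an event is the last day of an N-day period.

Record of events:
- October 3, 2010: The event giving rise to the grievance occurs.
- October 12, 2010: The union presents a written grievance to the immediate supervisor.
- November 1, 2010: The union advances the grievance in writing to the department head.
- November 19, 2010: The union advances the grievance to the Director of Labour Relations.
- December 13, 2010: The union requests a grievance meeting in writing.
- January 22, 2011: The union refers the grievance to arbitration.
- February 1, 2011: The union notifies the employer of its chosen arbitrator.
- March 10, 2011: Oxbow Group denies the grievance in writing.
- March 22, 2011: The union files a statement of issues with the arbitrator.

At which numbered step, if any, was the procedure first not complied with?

Step 1 — 8 and 31 days from October 3, 2010 (when the grieved event occurs) are October 11, 2010 and November 3, 2010 respectively; done October 12, 2010 — within the window.
Step 2 — must wait 7 days from October 30, 2010 (end of the 18-day waiting period, which began when the written grievance is presented to the supervisor on October 12, 2010), so not before November 6, 2010; November 1, 2010 is 5 days before the earliest permitted date.
The analysis stops there.

Step 2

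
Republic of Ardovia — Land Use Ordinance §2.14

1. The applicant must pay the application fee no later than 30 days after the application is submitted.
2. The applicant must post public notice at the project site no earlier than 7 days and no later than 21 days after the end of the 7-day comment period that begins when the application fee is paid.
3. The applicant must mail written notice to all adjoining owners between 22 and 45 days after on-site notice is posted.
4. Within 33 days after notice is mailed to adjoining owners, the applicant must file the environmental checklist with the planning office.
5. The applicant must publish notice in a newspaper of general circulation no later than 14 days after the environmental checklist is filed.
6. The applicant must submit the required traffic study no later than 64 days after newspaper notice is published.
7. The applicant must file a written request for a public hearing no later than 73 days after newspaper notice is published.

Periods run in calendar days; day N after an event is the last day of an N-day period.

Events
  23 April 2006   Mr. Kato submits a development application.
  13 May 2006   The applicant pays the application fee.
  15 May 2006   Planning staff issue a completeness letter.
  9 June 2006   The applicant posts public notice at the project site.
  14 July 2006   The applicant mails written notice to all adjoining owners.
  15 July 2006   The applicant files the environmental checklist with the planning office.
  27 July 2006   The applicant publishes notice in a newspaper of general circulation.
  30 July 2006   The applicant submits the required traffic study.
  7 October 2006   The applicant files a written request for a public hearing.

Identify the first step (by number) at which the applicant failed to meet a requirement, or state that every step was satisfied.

None — every step was satisfied

Step 1 — counting 30 days from 23 April 2006 (when the application is submitted) gives a deadline of 23 May 2006; done 13 May 2006 — timely.
Step 2 — 7 and 21 days from 20 May 2006 (end of the 7-day comment period, which began when the application fee is paid on 13 May 2006) are 27 May 2006 and 10 June 2006 respectively; 9 June 2006 falls inside that range.
Step 3 — 22 and 45 days from 9 June 2006 (when on-site notice is posted) are 1 July 2006 and 24 July 2006 respectively; done 14 July 2006, which is between those dates.
Step 4 — counting 33 days from 14 July 2006 (when notice is mailed to adjoining owners) gives a deadline of 16 August 2006; 15 July 2006 is within that limit.
Step 5 — counting 14 days from 15 July 2006 (when the environmental checklist is filed) gives a deadline of 29 July 2006; completed 27 July 2006, before the deadline.
Step 6 — counting 64 days from 27 July 2006 (when newspaper notice is published) gives a deadline of 29 September 2006; completed 30 July 2006, before the deadline.
Step 7 — counting 73 days from 27 July 2006 (when newspaper notice is published) gives a deadline of 8 October 2006; done 7 October 2006 — timely.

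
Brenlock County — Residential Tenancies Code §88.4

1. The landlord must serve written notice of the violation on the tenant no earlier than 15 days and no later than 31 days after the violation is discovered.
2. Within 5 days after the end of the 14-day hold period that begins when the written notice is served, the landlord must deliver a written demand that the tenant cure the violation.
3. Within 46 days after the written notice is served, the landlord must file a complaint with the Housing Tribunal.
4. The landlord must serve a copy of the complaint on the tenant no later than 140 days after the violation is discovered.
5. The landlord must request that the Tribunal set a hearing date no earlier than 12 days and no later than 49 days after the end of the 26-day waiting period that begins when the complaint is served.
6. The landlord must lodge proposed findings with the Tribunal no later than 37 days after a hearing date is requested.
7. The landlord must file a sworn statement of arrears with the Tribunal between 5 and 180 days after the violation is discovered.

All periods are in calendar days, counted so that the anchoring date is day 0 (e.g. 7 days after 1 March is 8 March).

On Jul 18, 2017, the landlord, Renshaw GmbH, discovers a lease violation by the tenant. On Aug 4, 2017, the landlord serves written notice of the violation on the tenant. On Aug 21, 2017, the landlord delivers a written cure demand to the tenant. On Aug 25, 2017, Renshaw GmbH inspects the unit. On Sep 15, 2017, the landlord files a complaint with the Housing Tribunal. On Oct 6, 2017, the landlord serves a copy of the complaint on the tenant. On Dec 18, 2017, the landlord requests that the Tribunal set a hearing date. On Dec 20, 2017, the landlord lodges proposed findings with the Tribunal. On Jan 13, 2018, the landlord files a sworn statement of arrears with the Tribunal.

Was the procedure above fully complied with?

Yes

Step 1 — 15 and 31 days from Jul 18, 2017 (when the violation is discovered) are Aug 2, 2017 and Aug 18, 2017 respectively; done Aug 4, 2017, which is between those dates.
Step 2 — counting 5 days from Aug 18, 2017 (end of the 14-day hold period, which began when the written notice is served on Aug 4, 2017) gives a deadline of Aug 23, 2017; completed Aug 21, 2017, before the deadline.
Step 3 — counting 46 days from Aug 4, 2017 (when the written notice is served) gives a deadline of Sep 19, 2017; Sep 15, 2017 is within that limit.
Step 4 — counting 140 days from Jul 18, 2017 (when the violation is discovered) gives a deadline of Dec 5, 2017; done Oct 6, 2017 — timely.
Step 5 — 12 and 49 days from Nov 1, 2017 (end of the 26-day waiting period, which began when the complaint is served on Oct 6, 2017) are Nov 13, 2017 and Dec 20, 2017 respectively; done Dec 18, 2017, which is between those dates.
Step 6 — counting 37 days from Dec 18, 2017 (when a hearing date is requested) gives a deadline of Jan 24, 2018; Dec 20, 2017 is within that limit.
Step 7 — 5 and 180 days from Jul 18, 2017 (when the violation is discovered) are Jul 23, 2017 and Jan 14, 2018 respectively; done Jan 13, 2018 — within the window.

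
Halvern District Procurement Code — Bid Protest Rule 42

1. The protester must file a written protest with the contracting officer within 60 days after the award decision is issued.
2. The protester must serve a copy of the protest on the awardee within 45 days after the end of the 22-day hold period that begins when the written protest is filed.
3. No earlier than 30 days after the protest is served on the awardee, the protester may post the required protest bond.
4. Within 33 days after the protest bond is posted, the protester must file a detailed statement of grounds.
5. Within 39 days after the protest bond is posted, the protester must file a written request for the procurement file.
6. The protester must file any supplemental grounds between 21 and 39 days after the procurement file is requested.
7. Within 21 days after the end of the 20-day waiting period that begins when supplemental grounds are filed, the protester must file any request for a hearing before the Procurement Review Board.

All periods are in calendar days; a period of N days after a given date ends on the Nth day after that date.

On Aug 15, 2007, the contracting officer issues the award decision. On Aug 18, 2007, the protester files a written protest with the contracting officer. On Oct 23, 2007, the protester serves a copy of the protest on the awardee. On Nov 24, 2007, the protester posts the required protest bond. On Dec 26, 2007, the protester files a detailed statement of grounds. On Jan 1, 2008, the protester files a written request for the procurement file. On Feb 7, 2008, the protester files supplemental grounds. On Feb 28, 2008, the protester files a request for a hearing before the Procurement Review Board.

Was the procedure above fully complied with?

Yes

Step 1 — counting 60 days from Aug 15, 2007 (when the award decision is issued) gives a deadline of Oct 14, 2007; completed Aug 18, 2007, before the deadline.
Step 2 — counting 45 days from Sep 9, 2007 (end of the 22-day hold period, which began when the written protest is filed on Aug 18, 2007) gives a deadline of Oct 24, 2007; done Oct 23, 2007 — timely.
Step 3 — must wait 30 days from Oct 23, 2007 (when the protest is served on the awardee), so not before Nov 22, 2007; done Nov 24, 2007 — permitted.
Step 4 — counting 33 days from Nov 24, 2007 (when the protest bond is posted) gives a deadline of Dec 27, 2007; done Dec 26, 2007 — timely.
Step 5 — counting 39 days from Nov 24, 2007 (when the protest bond is posted) gives a deadline of Jan 2, 2008; done Jan 1, 2008 — timely.
Step 6 — 21 and 39 days from Jan 1, 2008 (when the procurement file is requested) are Jan 22, 2008 and Feb 9, 2008 respectively; done Feb 7, 2008, which is between those dates.
Step 7 — counting 21 days from Feb 27, 2008 (end of the 20-day waiting period, which began when supplemental grounds are filed on Feb 7, 2008) gives a deadline of Mar 19, 2008; done Feb 28, 2008 — timely.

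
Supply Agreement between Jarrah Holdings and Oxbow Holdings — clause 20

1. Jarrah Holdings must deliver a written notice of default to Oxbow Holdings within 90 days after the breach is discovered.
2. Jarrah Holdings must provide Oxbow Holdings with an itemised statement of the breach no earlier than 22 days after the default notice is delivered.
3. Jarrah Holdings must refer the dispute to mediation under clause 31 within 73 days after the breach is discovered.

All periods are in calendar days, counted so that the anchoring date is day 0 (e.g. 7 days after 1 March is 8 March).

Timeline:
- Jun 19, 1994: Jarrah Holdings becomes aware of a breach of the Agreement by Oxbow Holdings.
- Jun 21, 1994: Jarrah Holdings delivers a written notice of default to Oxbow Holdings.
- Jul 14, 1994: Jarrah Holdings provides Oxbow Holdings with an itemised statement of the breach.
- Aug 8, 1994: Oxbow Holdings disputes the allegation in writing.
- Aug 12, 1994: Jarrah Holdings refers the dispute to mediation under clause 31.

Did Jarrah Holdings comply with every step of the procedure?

Step 1 — counting 90 days from Jun 19, 1994 (when the breach is discovered) gives a deadline of Sep 17, 1994; completed Jun 21, 1994, before the deadline.
Step 2 — must wait 22 days from Jun 21, 1994 (when the default notice is delivered), so not before Jul 13, 1994; Jul 14, 1994 is on or after that date.
Step 3 — counting 73 days from Jun 19, 1994 (when the breach is discovered) gives a deadline of Aug 31, 1994; done Aug 12, 1994 — timely.

Yes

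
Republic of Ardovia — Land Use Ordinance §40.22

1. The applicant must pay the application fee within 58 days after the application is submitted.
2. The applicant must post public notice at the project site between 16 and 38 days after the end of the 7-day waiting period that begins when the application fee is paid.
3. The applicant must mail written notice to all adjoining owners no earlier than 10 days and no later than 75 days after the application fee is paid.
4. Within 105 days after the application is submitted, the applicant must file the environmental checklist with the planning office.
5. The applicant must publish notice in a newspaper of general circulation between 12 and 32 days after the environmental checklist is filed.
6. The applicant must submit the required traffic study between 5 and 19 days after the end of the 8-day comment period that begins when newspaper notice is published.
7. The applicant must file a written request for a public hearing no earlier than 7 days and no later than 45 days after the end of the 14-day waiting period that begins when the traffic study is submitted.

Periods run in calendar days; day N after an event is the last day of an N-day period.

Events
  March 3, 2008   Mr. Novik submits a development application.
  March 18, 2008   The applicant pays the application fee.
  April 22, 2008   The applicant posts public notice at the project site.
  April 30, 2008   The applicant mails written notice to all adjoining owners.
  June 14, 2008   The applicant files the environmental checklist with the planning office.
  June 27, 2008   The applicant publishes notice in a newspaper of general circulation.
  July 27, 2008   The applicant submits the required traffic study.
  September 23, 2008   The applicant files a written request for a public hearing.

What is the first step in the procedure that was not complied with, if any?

Step 1: 58 days after March 3, 2008 (when the application is submitted) is April 30, 2008; completed March 18, 2008, before the deadline.
Step 2: the window is 16–38 days after March 25, 2008 (end of the 7-day waiting period, which began when the application fee is paid on March 18, 2008), so April 10, 2008 through May 2, 2008; done April 22, 2008, which is between those dates.
Step 3: the window is 10–75 days after March 18, 2008 (when the application fee is paid), so March 28, 2008 through June 1, 2008; done April 30, 2008 — within the window.
Step 4: 105 days after March 3, 2008 (when the application is submitted) is June 16, 2008; done June 14, 2008 — timely.
Step 5: the window is 12–32 days after June 14, 2008 (when the environmental checklist is filed), so June 26, 2008 through July 16, 2008; done June 27, 2008 — within the window.
Step 6: the window is 5–19 days after July 5, 2008 (end of the 8-day comment period, which began when newspaper notice is published on June 27, 2008), so July 10, 2008 through July 24, 2008; done July 27, 2008 — 3 days after the window closed.
That is the first point of non-compliance.

Step 6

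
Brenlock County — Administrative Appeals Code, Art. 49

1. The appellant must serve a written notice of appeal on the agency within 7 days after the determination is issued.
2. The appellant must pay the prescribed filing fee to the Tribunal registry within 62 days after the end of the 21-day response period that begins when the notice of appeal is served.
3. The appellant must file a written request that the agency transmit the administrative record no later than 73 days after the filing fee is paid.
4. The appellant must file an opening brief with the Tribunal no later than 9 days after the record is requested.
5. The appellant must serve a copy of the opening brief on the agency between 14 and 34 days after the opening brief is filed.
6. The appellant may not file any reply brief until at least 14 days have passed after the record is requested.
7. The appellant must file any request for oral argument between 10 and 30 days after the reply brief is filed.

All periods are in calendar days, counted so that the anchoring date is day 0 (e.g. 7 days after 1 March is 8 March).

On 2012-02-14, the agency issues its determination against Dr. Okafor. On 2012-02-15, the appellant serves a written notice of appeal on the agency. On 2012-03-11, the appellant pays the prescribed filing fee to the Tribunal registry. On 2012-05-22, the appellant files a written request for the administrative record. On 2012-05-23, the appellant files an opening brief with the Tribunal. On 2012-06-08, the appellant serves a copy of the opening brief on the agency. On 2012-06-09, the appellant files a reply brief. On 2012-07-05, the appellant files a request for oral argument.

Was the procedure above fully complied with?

Yes

Step 1: 7 days after 2012-02-14 (when the determination is issued) is 2012-02-21; done 2012-02-15 — timely.
Step 2: 62 days after 2012-03-07 (end of the 21-day response period, which began when the notice of appeal is served on 2012-02-15) is 2012-05-08; 2012-03-11 is within that limit.
Step 3: 73 days after 2012-03-11 (when the filing fee is paid) is 2012-05-23; 2012-05-22 is within that limit.
Step 4: 9 days after 2012-05-22 (when the record is requested) is 2012-05-31; 2012-05-23 is within that limit.
Step 5: the window is 14–34 days after 2012-05-23 (when the opening brief is filed), so 2012-06-06 through 2012-06-26; 2012-06-08 falls inside that range.
Step 6: the earliest permitted date is 14 days after 2012-05-22 (when the record is requested), i.e. 2012-06-05; done 2012-06-09 — permitted.
Step 7: the window is 10–30 days after 2012-06-09 (when the reply brief is filed), so 2012-06-19 through 2012-07-09; done 2012-07-05, which is between those dates.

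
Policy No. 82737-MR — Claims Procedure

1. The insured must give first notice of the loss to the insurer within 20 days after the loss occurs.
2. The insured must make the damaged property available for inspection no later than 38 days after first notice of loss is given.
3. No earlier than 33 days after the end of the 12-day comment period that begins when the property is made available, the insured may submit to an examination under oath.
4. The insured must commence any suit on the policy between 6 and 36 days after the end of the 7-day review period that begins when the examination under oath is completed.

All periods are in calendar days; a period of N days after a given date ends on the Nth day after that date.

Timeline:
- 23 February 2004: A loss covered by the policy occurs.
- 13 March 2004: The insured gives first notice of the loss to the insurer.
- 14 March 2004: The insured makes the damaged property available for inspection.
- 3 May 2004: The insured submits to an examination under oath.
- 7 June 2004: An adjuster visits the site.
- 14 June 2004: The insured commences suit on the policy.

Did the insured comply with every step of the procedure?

Yes

(1) due by 23 February 2004 + 20 days = 14 March 2004; 13 March 2004 is within that limit.
(2) due by 13 March 2004 + 38 days = 20 April 2004; done 14 March 2004 — timely.
(3) permitted from 26 March 2004 + 33 days = 28 April 2004 onward; 3 May 2004 is on or after that date.
(4) the permitted window runs from 10 May 2004 + 6 = 16 May 2004 to 10 May 2004 + 36 = 15 June 2004; done 14 June 2004, which is between those dates.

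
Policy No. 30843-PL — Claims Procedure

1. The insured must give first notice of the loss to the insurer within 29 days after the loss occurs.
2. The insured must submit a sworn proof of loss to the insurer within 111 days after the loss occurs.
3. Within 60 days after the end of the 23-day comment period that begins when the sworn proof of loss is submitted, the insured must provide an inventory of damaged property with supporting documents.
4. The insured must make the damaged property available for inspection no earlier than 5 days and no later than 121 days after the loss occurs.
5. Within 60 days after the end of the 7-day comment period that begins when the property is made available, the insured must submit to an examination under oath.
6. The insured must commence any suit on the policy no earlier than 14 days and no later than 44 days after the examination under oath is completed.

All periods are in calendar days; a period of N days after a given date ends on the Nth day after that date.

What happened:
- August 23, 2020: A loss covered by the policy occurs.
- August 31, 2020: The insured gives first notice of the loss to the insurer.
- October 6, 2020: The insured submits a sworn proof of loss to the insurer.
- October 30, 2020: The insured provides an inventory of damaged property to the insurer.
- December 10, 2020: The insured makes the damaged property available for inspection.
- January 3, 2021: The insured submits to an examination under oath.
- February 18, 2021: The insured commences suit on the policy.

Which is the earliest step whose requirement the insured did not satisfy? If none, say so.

Step 1 — counting 29 days from August 23, 2020 (when the loss occurs) gives a deadline of September 21, 2020; completed August 31, 2020, before the deadline.
Step 2 — counting 111 days from August 23, 2020 (when the loss occurs) gives a deadline of December 12, 2020; completed October 6, 2020, before the deadline.
Step 3 — counting 60 days from October 29, 2020 (end of the 23-day comment period, which began when the sworn proof of loss is submitted on October 6, 2020) gives a deadline of December 28, 2020; done October 30, 2020 — timely.
Step 4 — 5 and 121 days from August 23, 2020 (when the loss occurs) are August 28, 2020 and December 22, 2020 respectively; done December 10, 2020, which is between those dates.
Step 5 — counting 60 days from December 17, 2020 (end of the 7-day comment period, which began when the property is made available on December 10, 2020) gives a deadline of February 15, 2021; completed January 3, 2021, before the deadline.
Step 6 — 14 and 44 days from January 3, 2021 (when the examination under oath is completed) are January 17, 2021 and February 16, 2021 respectively; done February 18, 2021 — 2 days after the window closed.

Step 6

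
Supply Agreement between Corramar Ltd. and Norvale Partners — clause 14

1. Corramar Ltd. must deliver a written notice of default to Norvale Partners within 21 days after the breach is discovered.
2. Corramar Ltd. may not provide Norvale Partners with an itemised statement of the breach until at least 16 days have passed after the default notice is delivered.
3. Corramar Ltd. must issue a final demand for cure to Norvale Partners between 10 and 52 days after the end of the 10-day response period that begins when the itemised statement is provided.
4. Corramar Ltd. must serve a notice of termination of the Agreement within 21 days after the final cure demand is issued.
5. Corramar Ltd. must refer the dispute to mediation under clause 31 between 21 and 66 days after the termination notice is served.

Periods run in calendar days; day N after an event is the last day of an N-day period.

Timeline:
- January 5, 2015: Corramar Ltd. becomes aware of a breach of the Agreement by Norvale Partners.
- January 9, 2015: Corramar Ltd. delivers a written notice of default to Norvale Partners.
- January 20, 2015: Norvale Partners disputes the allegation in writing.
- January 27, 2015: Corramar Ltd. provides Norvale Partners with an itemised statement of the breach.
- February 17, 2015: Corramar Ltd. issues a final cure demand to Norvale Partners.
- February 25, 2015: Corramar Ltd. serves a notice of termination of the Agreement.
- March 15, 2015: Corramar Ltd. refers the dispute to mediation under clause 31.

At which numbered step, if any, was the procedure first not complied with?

Step 1: 21 days after January 5, 2015 (when the breach is discovered) is January 26, 2015; done January 9, 2015 — timely.
Step 2: the earliest permitted date is 16 days after January 9, 2015 (when the default notice is delivered), i.e. January 25, 2015; done January 27, 2015 — permitted.
Step 3: the window is 10–52 days after February 6, 2015 (end of the 10-day response period, which began when the itemised statement is provided on January 27, 2015), so February 16, 2015 through March 30, 2015; done February 17, 2015, which is between those dates.
Step 4: 21 days after February 17, 2015 (when the final cure demand is issued) is March 10, 2015; done February 25, 2015 — timely.
Step 5: the window is 21–66 days after February 25, 2015 (when the termination notice is served), so March 18, 2015 through May 2, 2015; done March 15, 2015 — 3 days before the window opened.

Step 5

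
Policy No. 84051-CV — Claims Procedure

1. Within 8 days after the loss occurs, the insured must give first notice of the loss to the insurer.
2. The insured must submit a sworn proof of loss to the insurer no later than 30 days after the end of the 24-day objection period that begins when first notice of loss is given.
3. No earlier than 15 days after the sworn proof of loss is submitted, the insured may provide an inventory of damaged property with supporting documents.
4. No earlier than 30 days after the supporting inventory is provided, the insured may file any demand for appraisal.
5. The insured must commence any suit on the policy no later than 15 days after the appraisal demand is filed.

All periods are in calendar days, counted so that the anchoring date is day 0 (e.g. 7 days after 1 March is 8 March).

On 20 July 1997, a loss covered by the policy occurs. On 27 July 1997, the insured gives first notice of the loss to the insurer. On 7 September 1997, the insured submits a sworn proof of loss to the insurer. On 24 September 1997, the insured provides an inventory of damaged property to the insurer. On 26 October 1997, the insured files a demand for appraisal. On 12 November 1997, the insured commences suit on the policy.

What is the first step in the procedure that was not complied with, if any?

Step 5

Step 1 — counting 8 days from 20 July 1997 (when the loss occurs) gives a deadline of 28 July 1997; done 27 July 1997 — timely.
Step 2 — counting 30 days from 20 August 1997 (end of the 24-day objection period, which began when first notice of loss is given on 27 July 1997) gives a deadline of 19 September 1997; done 7 September 1997 — timely.
Step 3 — must wait 15 days from 7 September 1997 (when the sworn proof of loss is submitted), so not before 22 September 1997; done 24 September 1997 — permitted.
Step 4 — must wait 30 days from 24 September 1997 (when the supporting inventory is provided), so not before 24 October 1997; done 26 October 1997 — permitted.
Step 5 — counting 15 days from 26 October 1997 (when the appraisal demand is filed) gives a deadline of 10 November 1997; 12 November 1997 misses that deadline by 2 days.
The analysis stops there.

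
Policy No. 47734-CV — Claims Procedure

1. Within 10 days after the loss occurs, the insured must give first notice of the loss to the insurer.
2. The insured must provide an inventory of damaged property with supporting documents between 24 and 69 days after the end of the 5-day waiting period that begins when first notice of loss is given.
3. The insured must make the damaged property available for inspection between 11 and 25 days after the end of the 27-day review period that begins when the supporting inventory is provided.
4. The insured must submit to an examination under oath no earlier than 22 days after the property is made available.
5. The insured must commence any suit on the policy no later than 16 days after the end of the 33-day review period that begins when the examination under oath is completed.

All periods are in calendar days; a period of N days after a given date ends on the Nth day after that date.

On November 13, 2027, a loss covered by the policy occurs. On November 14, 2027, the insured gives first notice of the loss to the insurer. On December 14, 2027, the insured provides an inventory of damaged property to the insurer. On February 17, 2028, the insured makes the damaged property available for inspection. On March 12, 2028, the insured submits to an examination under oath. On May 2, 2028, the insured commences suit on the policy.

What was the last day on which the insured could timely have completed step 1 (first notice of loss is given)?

Step 1 runs from November 13, 2027, when the loss occurs. 10 days after November 13, 2027 is November 23, 2027.

November 23, 2027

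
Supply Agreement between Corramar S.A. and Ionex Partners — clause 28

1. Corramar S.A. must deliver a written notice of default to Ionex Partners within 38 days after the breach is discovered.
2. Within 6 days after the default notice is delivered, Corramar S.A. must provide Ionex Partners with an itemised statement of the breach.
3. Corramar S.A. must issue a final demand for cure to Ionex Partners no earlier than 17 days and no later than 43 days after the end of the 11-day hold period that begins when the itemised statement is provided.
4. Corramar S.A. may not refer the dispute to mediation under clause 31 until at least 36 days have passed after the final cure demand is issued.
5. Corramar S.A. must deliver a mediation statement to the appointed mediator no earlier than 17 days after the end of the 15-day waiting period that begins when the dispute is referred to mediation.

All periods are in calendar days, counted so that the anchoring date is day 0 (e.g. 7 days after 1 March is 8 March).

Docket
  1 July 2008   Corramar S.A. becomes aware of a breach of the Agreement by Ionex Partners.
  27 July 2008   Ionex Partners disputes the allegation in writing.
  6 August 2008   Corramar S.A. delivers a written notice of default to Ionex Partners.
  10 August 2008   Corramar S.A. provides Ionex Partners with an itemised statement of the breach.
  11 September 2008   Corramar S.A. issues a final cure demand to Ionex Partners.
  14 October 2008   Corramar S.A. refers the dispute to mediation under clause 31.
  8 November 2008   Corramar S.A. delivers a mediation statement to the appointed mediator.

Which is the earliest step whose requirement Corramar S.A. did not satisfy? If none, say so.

Step 4

(1) due by 1 July 2008 + 38 days = 8 August 2008; completed 6 August 2008, before the deadline.
(2) due by 6 August 2008 + 6 days = 12 August 2008; done 10 August 2008 — timely.
(3) the permitted window runs from 21 August 2008 + 17 = 7 September 2008 to 21 August 2008 + 43 = 3 October 2008; 11 September 2008 falls inside that range.
(4) permitted from 11 September 2008 + 36 days = 17 October 2008 onward; acted on 14 October 2008, 3 days prematurely.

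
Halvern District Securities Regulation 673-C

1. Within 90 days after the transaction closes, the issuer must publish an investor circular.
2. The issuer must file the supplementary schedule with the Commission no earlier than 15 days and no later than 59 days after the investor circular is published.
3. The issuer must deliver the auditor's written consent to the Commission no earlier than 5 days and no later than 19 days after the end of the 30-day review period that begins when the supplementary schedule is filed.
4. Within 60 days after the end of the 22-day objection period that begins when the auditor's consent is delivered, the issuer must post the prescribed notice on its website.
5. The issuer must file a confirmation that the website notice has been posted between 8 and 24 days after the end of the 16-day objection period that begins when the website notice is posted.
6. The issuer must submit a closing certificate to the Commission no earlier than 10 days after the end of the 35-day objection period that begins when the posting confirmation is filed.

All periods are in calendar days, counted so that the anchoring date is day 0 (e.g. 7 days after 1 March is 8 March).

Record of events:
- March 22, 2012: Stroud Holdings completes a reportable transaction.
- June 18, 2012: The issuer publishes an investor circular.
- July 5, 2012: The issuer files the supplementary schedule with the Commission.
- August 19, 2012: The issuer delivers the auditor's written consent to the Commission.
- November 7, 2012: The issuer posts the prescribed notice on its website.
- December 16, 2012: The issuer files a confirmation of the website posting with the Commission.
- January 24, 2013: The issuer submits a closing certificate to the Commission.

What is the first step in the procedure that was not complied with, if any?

Step 6

Step 1 — counting 90 days from March 22, 2012 (when the transaction closes) gives a deadline of June 20, 2012; done June 18, 2012 — timely.
Step 2 — 15 and 59 days from June 18, 2012 (when the investor circular is published) are July 3, 2012 and August 16, 2012 respectively; July 5, 2012 falls inside that range.
Step 3 — 5 and 19 days from August 4, 2012 (end of the 30-day review period, which began when the supplementary schedule is filed on July 5, 2012) are August 9, 2012 and August 23, 2012 respectively; done August 19, 2012 — within the window.
Step 4 — counting 60 days from September 10, 2012 (end of the 22-day objection period, which began when the auditor's consent is delivered on August 19, 2012) gives a deadline of November 9, 2012; completed November 7, 2012, before the deadline.
Step 5 — 8 and 24 days from November 23, 2012 (end of the 16-day objection period, which began when the website notice is posted on November 7, 2012) are December 1, 2012 and December 17, 2012 respectively; done December 16, 2012 — within the window.
Step 6 — must wait 10 days from January 20, 2013 (end of the 35-day objection period, which began when the posting confirmation is filed on December 16, 2012), so not before January 30, 2013; acted on January 24, 2013, 6 days prematurely.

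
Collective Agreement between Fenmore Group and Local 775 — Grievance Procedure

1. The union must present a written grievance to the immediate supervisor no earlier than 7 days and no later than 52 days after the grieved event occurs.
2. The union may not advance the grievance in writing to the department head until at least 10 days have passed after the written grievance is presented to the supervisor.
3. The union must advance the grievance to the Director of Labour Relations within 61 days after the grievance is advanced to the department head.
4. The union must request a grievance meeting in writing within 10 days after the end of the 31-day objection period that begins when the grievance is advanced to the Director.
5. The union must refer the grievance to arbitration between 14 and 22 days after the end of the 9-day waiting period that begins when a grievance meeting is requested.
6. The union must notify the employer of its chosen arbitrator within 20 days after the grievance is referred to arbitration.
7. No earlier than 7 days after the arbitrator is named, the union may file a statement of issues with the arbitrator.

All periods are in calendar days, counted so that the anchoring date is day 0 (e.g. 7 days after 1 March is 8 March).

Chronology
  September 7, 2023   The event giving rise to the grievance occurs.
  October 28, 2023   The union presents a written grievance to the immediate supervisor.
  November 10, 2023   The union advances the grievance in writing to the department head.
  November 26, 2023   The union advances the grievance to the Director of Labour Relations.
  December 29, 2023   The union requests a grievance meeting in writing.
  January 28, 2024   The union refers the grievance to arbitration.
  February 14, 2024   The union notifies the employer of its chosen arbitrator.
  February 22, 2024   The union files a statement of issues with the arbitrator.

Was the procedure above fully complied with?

Yes

Step 1 — 7 and 52 days from September 7, 2023 (when the grieved event occurs) are September 14, 2023 and October 29, 2023 respectively; done October 28, 2023, which is between those dates.
Step 2 — must wait 10 days from October 28, 2023 (when the written grievance is presented to the supervisor), so not before November 7, 2023; done November 10, 2023, after the minimum wait.
Step 3 — counting 61 days from November 10, 2023 (when the grievance is advanced to the department head) gives a deadline of January 10, 2024; done November 26, 2023 — timely.
Step 4 — counting 10 days from December 27, 2023 (end of the 31-day objection period, which began when the grievance is advanced to the Director on November 26, 2023) gives a deadline of January 6, 2024; done December 29, 2023 — timely.
Step 5 — 14 and 22 days from January 7, 2024 (end of the 9-day waiting period, which began when a grievance meeting is requested on December 29, 2023) are January 21, 2024 and January 29, 2024 respectively; done January 28, 2024, which is between those dates.
Step 6 — counting 20 days from January 28, 2024 (when the grievance is referred to arbitration) gives a deadline of February 17, 2024; done February 14, 2024 — timely.
Step 7 — must wait 7 days from February 14, 2024 (when the arbitrator is named), so not before February 21, 2024; done February 22, 2024, after the minimum wait.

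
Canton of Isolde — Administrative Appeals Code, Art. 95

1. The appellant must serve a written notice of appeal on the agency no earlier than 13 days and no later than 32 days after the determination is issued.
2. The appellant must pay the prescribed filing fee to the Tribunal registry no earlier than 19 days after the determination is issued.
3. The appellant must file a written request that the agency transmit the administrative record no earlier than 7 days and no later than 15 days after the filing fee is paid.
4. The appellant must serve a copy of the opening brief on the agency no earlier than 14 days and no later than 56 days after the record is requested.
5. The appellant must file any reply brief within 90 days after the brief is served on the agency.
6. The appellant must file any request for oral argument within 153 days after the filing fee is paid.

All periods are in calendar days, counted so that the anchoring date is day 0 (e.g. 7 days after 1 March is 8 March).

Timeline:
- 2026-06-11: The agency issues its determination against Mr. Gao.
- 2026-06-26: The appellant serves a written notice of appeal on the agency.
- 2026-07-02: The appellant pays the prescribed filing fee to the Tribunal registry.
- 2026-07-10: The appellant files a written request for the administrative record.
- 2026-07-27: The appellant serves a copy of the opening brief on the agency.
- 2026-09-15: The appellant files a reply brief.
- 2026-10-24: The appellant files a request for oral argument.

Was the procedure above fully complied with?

Yes

Step 1: the window is 13–32 days after 2026-06-11 (when the determination is issued), so 2026-06-24 through 2026-07-13; 2026-06-26 falls inside that range.
Step 2: the earliest permitted date is 19 days after 2026-06-11 (when the determination is issued), i.e. 2026-06-30; done 2026-07-02 — permitted.
Step 3: the window is 7–15 days after 2026-07-02 (when the filing fee is paid), so 2026-07-09 through 2026-07-17; done 2026-07-10 — within the window.
Step 4: the window is 14–56 days after 2026-07-10 (when the record is requested), so 2026-07-24 through 2026-09-04; 2026-07-27 falls inside that range.
Step 5: 90 days after 2026-07-27 (when the brief is served on the agency) is 2026-10-25; completed 2026-09-15, before the deadline.
Step 6: 153 days after 2026-07-02 (when the filing fee is paid) is 2026-12-02; completed 2026-10-24, before the deadline.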